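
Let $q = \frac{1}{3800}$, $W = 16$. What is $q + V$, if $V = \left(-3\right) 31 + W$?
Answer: $- \frac{292599}{3800} \approx -77.0$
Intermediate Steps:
$V = -77$ ($V = \left(-3\right) 31 + 16 = -93 + 16 = -77$)
$q = \frac{1}{3800} \approx 0.00026316$
$q + V = \frac{1}{3800} - 77 = - \frac{292599}{3800}$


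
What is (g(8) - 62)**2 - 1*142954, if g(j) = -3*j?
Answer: -135558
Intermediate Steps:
(g(8) - 62)**2 - 1*142954 = (-3*8 - 62)**2 - 1*142954 = (-24 - 62)**2 - 142954 = (-86)**2 - 142954 = 7396 - 142954 = -135558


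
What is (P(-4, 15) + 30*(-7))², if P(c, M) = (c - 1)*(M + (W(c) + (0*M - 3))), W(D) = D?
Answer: 62500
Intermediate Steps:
P(c, M) = (-1 + c)*(-3 + M + c) (P(c, M) = (c - 1)*(M + (c + (0*M - 3))) = (-1 + c)*(M + (c + (0 - 3))) = (-1 + c)*(M + (c - 3)) = (-1 + c)*(M + (-3 + c)) = (-1 + c)*(-3 + M + c))
(P(-4, 15) + 30*(-7))² = ((3 + (-4)² - 1*15 - 4*(-4) + 15*(-4)) + 30*(-7))² = ((3 + 16 - 15 + 16 - 60) - 210)² = (-40 - 210)² = (-250)² = 62500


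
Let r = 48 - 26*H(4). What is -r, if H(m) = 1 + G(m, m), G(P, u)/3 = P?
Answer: 290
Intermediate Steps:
G(P, u) = 3*P
H(m) = 1 + 3*m
r = -290 (r = 48 - 26*(1 + 3*4) = 48 - 26*(1 + 12) = 48 - 26*13 = 48 - 338 = -290)
-r = -1*(-290) = 290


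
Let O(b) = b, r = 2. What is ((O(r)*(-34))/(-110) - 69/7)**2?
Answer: 12652249/148225 ≈ 85.358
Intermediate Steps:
((O(r)*(-34))/(-110) - 69/7)**2 = ((2*(-34))/(-110) - 69/7)**2 = (-68*(-1/110) - 69*1/7)**2 = (34/55 - 69/7)**2 = (-3557/385)**2 = 12652249/148225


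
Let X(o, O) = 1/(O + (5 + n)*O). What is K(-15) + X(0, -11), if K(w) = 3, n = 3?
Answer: 296/99 ≈ 2.9899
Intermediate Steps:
X(o, O) = 1/(9*O) (X(o, O) = 1/(O + (5 + 3)*O) = 1/(O + 8*O) = 1/(9*O))
K(-15) + X(0, -11) = 3 + (1/9)/(-11) = 3 + (1/9)*(-1/11) = 3 - 1/99 = 296/99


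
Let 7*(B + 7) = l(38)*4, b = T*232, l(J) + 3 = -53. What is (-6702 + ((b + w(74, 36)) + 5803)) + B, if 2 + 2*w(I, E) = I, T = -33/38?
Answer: -20966/19 ≈ -1103.5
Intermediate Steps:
T = -33/38 (T = -33*1/38 = -33/38 ≈ -0.86842)
l(J) = -56 (l(J) = -3 - 53 = -56)
b = -3828/19 (b = -33/38*232 = -3828/19 ≈ -201.47)
w(I, E) = -1 + I/2
B = -39 (B = -7 + (-56*4)/7 = -7 + (⅐)*(-224) = -7 - 32 = -39)
(-6702 + ((b + w(74, 36)) + 5803)) + B = (-6702 + ((-3828/19 + (-1 + (½)*74)) + 5803)) - 39 = (-6702 + ((-3828/19 + (-1 + 37)) + 5803)) - 39 = (-6702 + ((-3828/19 + 36) + 5803)) - 39 = (-6702 + (-3144/19 + 5803)) - 39 = (-6702 + 107113/19) - 39 = -20225/19 - 39 = -20966/19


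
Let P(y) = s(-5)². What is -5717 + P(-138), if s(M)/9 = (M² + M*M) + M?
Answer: 158308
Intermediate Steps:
s(M) = 9*M + 18*M² (s(M) = 9*((M² + M*M) + M) = 9*((M² + M²) + M) = 9*(2*M² + M) = 9*(M + 2*M²) = 9*M + 18*M²)
P(y) = 164025 (P(y) = (9*(-5)*(1 + 2*(-5)))² = (9*(-5)*(1 - 10))² = (9*(-5)*(-9))² = 405² = 164025)
-5717 + P(-138) = -5717 + 164025 = 158308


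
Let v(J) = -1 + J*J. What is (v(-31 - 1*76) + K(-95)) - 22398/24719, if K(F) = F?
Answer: 280612409/24719 ≈ 11352.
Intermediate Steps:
v(J) = -1 + J**2
(v(-31 - 1*76) + K(-95)) - 22398/24719 = ((-1 + (-31 - 1*76)**2) - 95) - 22398/24719 = ((-1 + (-31 - 76)**2) - 95) - 22398*1/24719 = ((-1 + (-107)**2) - 95) - 22398/24719 = ((-1 + 11449) - 95) - 22398/24719 = (11448 - 95) - 22398/24719 = 11353 - 22398/24719 = 280612409/24719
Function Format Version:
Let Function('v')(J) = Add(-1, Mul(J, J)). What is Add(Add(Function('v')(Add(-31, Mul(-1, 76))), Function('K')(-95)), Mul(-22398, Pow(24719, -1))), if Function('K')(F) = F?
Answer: Rational(280612409, 24719) ≈ 11352.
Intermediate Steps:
Function('v')(J) = Add(-1, Pow(J, 2))
Add(Add(Function('v')(Add(-31, Mul(-1, 76))), Function('K')(-95)), Mul(-22398, Pow(24719, -1))) = Add(Add(Add(-1, Pow(Add(-31, Mul(-1, 76)), 2)), -95), Mul(-22398, Pow(24719, -1))) = Add(Add(Add(-1, Pow(Add(-31, -76), 2)), -95), Mul(-22398, Rational(1, 24719))) = Add(Add(Add(-1, Pow(-107, 2)), -95), Rational(-22398, 24719)) = Add(Add(Add(-1, 11449), -95), Rational(-22398, 24719)) = Add(Add(11448, -95), Rational(-22398, 24719)) = Add(11353, Rational(-22398, 24719)) = Rational(280612409, 24719)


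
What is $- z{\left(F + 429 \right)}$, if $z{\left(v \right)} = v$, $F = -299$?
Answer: $-130$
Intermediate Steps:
$- z{\left(F + 429 \right)} = - (-299 + 429) = \left(-1\right) 130 = -130$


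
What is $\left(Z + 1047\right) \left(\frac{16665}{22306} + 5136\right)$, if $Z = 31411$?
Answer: $\frac{1859523380349}{11153} \approx 1.6673 \cdot 10^{8}$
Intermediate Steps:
$\left(Z + 1047\right) \left(\frac{16665}{22306} + 5136\right) = \left(31411 + 1047\right) \left(\frac{16665}{22306} + 5136\right) = 32458 \left(16665 \cdot \frac{1}{22306} + 5136\right) = 32458 \left(\frac{16665}{22306} + 5136\right) = 32458 \cdot \frac{114580281}{22306} = \frac{1859523380349}{11153}$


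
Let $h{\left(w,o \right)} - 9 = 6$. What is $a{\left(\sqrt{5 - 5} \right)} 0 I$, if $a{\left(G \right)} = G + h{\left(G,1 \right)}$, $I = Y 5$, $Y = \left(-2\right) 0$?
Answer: $0$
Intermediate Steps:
$Y = 0$
$h{\left(w,o \right)} = 15$ ($h{\left(w,o \right)} = 9 + 6 = 15$)
$I = 0$ ($I = 0 \cdot 5 = 0$)
$a{\left(G \right)} = 15 + G$ ($a{\left(G \right)} = G + 15 = 15 + G$)
$a{\left(\sqrt{5 - 5} \right)} 0 I = \left(15 + \sqrt{5 - 5}\right) 0 \cdot 0 = \left(15 + \sqrt{0}\right) 0 = \left(15 + 0\right) 0 = 15 \cdot 0 = 0$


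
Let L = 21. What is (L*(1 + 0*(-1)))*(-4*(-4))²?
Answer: 5376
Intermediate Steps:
(L*(1 + 0*(-1)))*(-4*(-4))² = (21*(1 + 0*(-1)))*(-4*(-4))² = (21*(1 + 0))*16² = (21*1)*256 = 21*256 = 5376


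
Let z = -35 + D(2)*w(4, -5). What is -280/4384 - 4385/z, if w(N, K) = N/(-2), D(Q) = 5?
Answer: 480281/4932 ≈ 97.381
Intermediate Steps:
w(N, K) = -N/2 (w(N, K) = N*(-½) = -N/2)
z = -45 (z = -35 + 5*(-½*4) = -35 + 5*(-2) = -35 - 10 = -45)
-280/4384 - 4385/z = -280/4384 - 4385/(-45) = -280*1/4384 - 4385*(-1/45) = -35/548 + 877/9 = 480281/4932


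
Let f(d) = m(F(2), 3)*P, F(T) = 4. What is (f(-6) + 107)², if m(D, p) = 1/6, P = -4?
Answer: 101761/9 ≈ 11307.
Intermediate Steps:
m(D, p) = ⅙
f(d) = -⅔ (f(d) = (⅙)*(-4) = -⅔)
(f(-6) + 107)² = (-⅔ + 107)² = (319/3)² = 101761/9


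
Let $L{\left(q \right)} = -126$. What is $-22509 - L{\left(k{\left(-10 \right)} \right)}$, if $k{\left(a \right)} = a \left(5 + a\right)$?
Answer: $-22383$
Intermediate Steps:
$-22509 - L{\left(k{\left(-10 \right)} \right)} = -22509 - -126 = -22509 + 126 = -22383$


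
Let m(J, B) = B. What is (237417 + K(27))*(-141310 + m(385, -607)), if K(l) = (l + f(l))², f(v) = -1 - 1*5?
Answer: -33756093786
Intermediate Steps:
f(v) = -6 (f(v) = -1 - 5 = -6)
K(l) = (-6 + l)² (K(l) = (l - 6)² = (-6 + l)²)
(237417 + K(27))*(-141310 + m(385, -607)) = (237417 + (-6 + 27)²)*(-141310 - 607) = (237417 + 21²)*(-141917) = (237417 + 441)*(-141917) = 237858*(-141917) = -33756093786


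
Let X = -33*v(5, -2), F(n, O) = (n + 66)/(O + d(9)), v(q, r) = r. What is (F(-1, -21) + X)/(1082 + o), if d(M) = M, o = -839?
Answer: 727/2916 ≈ 0.24931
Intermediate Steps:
F(n, O) = (66 + n)/(9 + O) (F(n, O) = (n + 66)/(O + 9) = (66 + n)/(9 + O))
X = 66 (X = -33*(-2) = 66)
(F(-1, -21) + X)/(1082 + o) = ((66 - 1)/(9 - 21) + 66)/(1082 - 839) = (65/(-12) + 66)/243 = (-1/12*65 + 66)*(1/243) = (-65/12 + 66)*(1/243) = (727/12)*(1/243) = 727/2916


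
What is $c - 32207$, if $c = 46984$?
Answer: $14777$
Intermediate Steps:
$c - 32207 = 46984 - 32207 = 14777$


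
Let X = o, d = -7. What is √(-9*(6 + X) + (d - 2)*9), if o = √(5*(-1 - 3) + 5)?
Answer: 3*√(-15 - I*√15) ≈ 1.4879 - 11.714*I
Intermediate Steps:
o = I*√15 (o = √(5*(-4) + 5) = √(-20 + 5) = √(-15) = I*√15 ≈ 3.873*I)
X = I*√15 ≈ 3.873*I
√(-9*(6 + X) + (d - 2)*9) = √(-9*(6 + I*√15) + (-7 - 2)*9) = √((-54 - 9*I*√15) - 9*9) = √((-54 - 9*I*√15) - 81) = √(-135 - 9*I*√15)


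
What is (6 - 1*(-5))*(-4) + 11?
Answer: -33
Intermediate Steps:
(6 - 1*(-5))*(-4) + 11 = (6 + 5)*(-4) + 11 = 11*(-4) + 11 = -44 + 11 = -33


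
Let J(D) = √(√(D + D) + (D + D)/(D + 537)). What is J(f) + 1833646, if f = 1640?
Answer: 1833646 + 2*√(1785140 + 4739329*√205)/2177 ≈ 1.8337e+6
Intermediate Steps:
J(D) = √(√2*√D + 2*D/(537 + D)) (J(D) = √(√(2*D) + (2*D)/(537 + D)) = √(√2*√D + 2*D/(537 + D)))
J(f) + 1833646 = √((2*1640 + √2*√1640*(537 + 1640))/(537 + 1640)) + 1833646 = √((3280 + √2*(2*√410)*2177)/2177) + 1833646 = √((3280 + 8708*√205)/2177) + 1833646 = √(3280/2177 + 4*√205) + 1833646 = 1833646 + √(3280/2177 + 4*√205)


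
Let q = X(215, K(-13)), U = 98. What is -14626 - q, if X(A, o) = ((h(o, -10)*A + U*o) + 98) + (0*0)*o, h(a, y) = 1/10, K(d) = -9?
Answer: -27727/2 ≈ -13864.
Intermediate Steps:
h(a, y) = 1/10
X(A, o) = 98 + 98*o + A/10 (X(A, o) = ((A/10 + 98*o) + 98) + (0*0)*o = ((98*o + A/10) + 98) + 0*o = (98 + 98*o + A/10) + 0 = 98 + 98*o + A/10)
q = -1525/2 (q = 98 + 98*(-9) + (1/10)*215 = 98 - 882 + 43/2 = -1525/2 ≈ -762.50)
-14626 - q = -14626 - 1*(-1525/2) = -14626 + 1525/2 = -27727/2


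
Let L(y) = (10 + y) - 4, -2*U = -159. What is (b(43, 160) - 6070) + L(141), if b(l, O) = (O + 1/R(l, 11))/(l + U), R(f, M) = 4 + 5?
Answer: -13057333/2205 ≈ -5921.7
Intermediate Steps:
R(f, M) = 9
U = 159/2 (U = -1/2*(-159) = 159/2 ≈ 79.500)
b(l, O) = (1/9 + O)/(159/2 + l) (b(l, O) = (O + 1/9)/(l + 159/2) = (O + 1/9)/(159/2 + l) = (1/9 + O)/(159/2 + l))
L(y) = 6 + y
(b(43, 160) - 6070) + L(141) = (2*(1 + 9*160)/(9*(159 + 2*43)) - 6070) + (6 + 141) = (2*(1 + 1440)/(9*(159 + 86)) - 6070) + 147 = ((2/9)*1441/245 - 6070) + 147 = ((2/9)*(1/245)*1441 - 6070) + 147 = (2882/2205 - 6070) + 147 = -13381468/2205 + 147 = -13057333/2205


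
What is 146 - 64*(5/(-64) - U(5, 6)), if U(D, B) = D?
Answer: 471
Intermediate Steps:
146 - 64*(5/(-64) - U(5, 6)) = 146 - 64*(5/(-64) - 1*5) = 146 - 64*(5*(-1/64) - 5) = 146 - 64*(-5/64 - 5) = 146 - 64*(-325/64) = 146 + 325 = 471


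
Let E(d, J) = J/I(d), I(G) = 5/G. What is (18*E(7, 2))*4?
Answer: 1008/5 ≈ 201.60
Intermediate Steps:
E(d, J) = J*d/5 (E(d, J) = J/((5/d)) = J*(d/5) = J*d/5)
(18*E(7, 2))*4 = (18*((⅕)*2*7))*4 = (18*(14/5))*4 = (252/5)*4 = 1008/5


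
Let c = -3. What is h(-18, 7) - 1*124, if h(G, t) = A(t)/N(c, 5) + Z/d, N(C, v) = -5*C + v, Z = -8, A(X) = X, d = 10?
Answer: -2489/20 ≈ -124.45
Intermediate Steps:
N(C, v) = v - 5*C
h(G, t) = -4/5 + t/20 (h(G, t) = t/(5 - 5*(-3)) - 8/10 = t/(5 + 15) - 8*1/10 = t/20 - 4/5 = -4/5 + t/20)
h(-18, 7) - 1*124 = (-4/5 + (1/20)*7) - 1*124 = (-4/5 + 7/20) - 124 = -9/20 - 124 = -2489/20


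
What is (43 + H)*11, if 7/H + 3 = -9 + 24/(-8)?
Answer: 7018/15 ≈ 467.87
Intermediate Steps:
H = -7/15 (H = 7/(-3 + (-9 + 24/(-8))) = 7/(-3 + (-9 + 24*(-⅛))) = 7/(-3 + (-9 - 3)) = 7/(-3 - 12) = 7/(-15) = 7*(-1/15) = -7/15 ≈ -0.46667)
(43 + H)*11 = (43 - 7/15)*11 = (638/15)*11 = 7018/15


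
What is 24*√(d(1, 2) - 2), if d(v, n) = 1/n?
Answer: 12*I*√6 ≈ 29.394*I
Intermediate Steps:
24*√(d(1, 2) - 2) = 24*√(1/2 - 2) = 24*√(½ - 2) = 24*√(-3/2) = 24*(I*√6/2) = 12*I*√6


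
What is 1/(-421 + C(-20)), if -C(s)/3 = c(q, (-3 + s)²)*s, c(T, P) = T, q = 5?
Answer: -1/121 ≈ -0.0082645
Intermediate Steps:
C(s) = -15*s
1/(-421 + C(-20)) = 1/(-421 - 15*(-20)) = 1/(-421 + 300) = 1/(-121) = -1/121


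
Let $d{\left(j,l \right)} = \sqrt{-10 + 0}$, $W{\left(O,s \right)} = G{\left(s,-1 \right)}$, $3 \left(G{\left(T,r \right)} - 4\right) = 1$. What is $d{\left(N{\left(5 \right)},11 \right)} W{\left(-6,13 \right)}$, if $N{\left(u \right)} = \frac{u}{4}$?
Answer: $\frac{13 i \sqrt{10}}{3} \approx 13.703 i$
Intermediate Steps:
$G{\left(T,r \right)} = \frac{13}{3}$ ($G{\left(T,r \right)} = 4 + \frac{1}{3} \cdot 1 = 4 + \frac{1}{3} = \frac{13}{3}$)
$N{\left(u \right)} = \frac{u}{4}$ ($N{\left(u \right)} = u \frac{1}{4} = \frac{u}{4}$)
$W{\left(O,s \right)} = \frac{13}{3}$
$d{\left(j,l \right)} = i \sqrt{10}$ ($d{\left(j,l \right)} = \sqrt{-10} = i \sqrt{10}$)
$d{\left(N{\left(5 \right)},11 \right)} W{\left(-6,13 \right)} = i \sqrt{10} \cdot \frac{13}{3} = \frac{13 i \sqrt{10}}{3}$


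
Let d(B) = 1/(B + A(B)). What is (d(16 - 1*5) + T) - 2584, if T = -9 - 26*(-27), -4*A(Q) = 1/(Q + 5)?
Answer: -1329309/703 ≈ -1890.9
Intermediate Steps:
A(Q) = -1/(4*(5 + Q)) (A(Q) = -1/(4*(Q + 5)) = -1/(4*(5 + Q)))
T = 693 (T = -9 + 702 = 693)
d(B) = 1/(B - 1/(20 + 4*B))
(d(16 - 1*5) + T) - 2584 = (4*(5 + (16 - 1*5))/(-1 + 4*(16 - 1*5)*(5 + (16 - 1*5))) + 693) - 2584 = (4*(5 + (16 - 5))/(-1 + 4*(16 - 5)*(5 + (16 - 5))) + 693) - 2584 = (4*(5 + 11)/(-1 + 4*11*(5 + 11)) + 693) - 2584 = (4*16/(-1 + 4*11*16) + 693) - 2584 = (4*16/(-1 + 704) + 693) - 2584 = (4*16/703 + 693) - 2584 = (4*(1/703)*16 + 693) - 2584 = (64/703 + 693) - 2584 = 487243/703 - 2584 = -1329309/703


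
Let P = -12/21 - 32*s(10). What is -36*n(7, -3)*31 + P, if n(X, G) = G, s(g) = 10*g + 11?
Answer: -1432/7 ≈ -204.57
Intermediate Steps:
s(g) = 11 + 10*g
P = -24868/7 (P = -12/21 - 32*(11 + 10*10) = -12*1/21 - 32*(11 + 100) = -4/7 - 32*111 = -4/7 - 3552 = -24868/7 ≈ -3552.6)
-36*n(7, -3)*31 + P = -36*(-3)*31 - 24868/7 = 108*31 - 24868/7 = 3348 - 24868/7 = -1432/7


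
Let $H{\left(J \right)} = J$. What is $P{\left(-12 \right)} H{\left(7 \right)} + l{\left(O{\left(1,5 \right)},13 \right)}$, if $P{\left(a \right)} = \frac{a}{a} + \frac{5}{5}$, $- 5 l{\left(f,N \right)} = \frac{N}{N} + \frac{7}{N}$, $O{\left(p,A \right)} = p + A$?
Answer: $\frac{178}{13} \approx 13.692$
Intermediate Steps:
$O{\left(p,A \right)} = A + p$
$l{\left(f,N \right)} = - \frac{1}{5} - \frac{7}{5 N}$ ($l{\left(f,N \right)} = - \frac{\frac{N}{N} + \frac{7}{N}}{5} = - \frac{1 + \frac{7}{N}}{5} = - \frac{1}{5} - \frac{7}{5 N}$)
$P{\left(a \right)} = 2$ ($P{\left(a \right)} = 1 + 5 \cdot \frac{1}{5} = 1 + 1 = 2$)
$P{\left(-12 \right)} H{\left(7 \right)} + l{\left(O{\left(1,5 \right)},13 \right)} = 2 \cdot 7 + \frac{-7 - 13}{5 \cdot 13} = 14 + \frac{1}{5} \cdot \frac{1}{13} \left(-7 - 13\right) = 14 + \frac{1}{5} \cdot \frac{1}{13} \left(-20\right) = 14 - \frac{4}{13} = \frac{178}{13}$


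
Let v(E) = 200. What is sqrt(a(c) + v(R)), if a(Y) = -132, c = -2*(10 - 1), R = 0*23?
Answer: 2*sqrt(17) ≈ 8.2462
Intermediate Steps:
R = 0
c = -18 (c = -2*9 = -18)
sqrt(a(c) + v(R)) = sqrt(-132 + 200) = sqrt(68) = 2*sqrt(17)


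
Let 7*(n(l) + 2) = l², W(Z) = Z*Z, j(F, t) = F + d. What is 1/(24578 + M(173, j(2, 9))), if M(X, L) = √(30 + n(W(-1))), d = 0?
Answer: 172046/4228546391 - √1379/4228546391 ≈ 4.0678e-5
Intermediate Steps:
j(F, t) = F (j(F, t) = F + 0 = F)
W(Z) = Z²
n(l) = -2 + l²/7
M(X, L) = √1379/7 (M(X, L) = √(30 + (-2 + ((-1)²)²/7)) = √(30 + (-2 + (⅐)*1²)) = √(30 + (-2 + (⅐)*1)) = √(30 + (-2 + ⅐)) = √(30 - 13/7) = √(197/7) = √1379/7)
1/(24578 + M(173, j(2, 9))) = 1/(24578 + √1379/7)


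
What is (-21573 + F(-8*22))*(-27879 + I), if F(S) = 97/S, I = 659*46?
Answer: -9245561075/176 ≈ -5.2532e+7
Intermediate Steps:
I = 30314
(-21573 + F(-8*22))*(-27879 + I) = (-21573 + 97/((-8*22)))*(-27879 + 30314) = (-21573 + 97/(-176))*2435 = (-21573 + 97*(-1/176))*2435 = (-21573 - 97/176)*2435 = -3796945/176*2435 = -9245561075/176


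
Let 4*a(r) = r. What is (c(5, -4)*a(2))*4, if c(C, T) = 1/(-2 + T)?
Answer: -⅓ ≈ -0.33333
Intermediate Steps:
a(r) = r/4
(c(5, -4)*a(2))*4 = (((¼)*2)/(-2 - 4))*4 = ((½)/(-6))*4 = -⅙*½*4 = -1/12*4 = -⅓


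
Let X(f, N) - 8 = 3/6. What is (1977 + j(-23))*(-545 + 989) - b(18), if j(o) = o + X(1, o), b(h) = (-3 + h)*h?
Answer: 871080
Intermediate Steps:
X(f, N) = 17/2 (X(f, N) = 8 + 3/6 = 8 + 3*(1/6) = 8 + 1/2 = 17/2)
b(h) = h*(-3 + h)
j(o) = 17/2 + o (j(o) = o + 17/2 = 17/2 + o)
(1977 + j(-23))*(-545 + 989) - b(18) = (1977 + (17/2 - 23))*(-545 + 989) - 18*(-3 + 18) = (1977 - 29/2)*444 - 18*15 = (3925/2)*444 - 1*270 = 871350 - 270 = 871080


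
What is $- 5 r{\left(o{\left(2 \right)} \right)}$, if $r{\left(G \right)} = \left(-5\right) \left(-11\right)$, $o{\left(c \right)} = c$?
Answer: $-275$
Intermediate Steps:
$r{\left(G \right)} = 55$
$- 5 r{\left(o{\left(2 \right)} \right)} = \left(-5\right) 55 = -275$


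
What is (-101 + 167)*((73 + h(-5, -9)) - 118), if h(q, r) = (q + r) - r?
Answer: -3300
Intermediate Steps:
h(q, r) = q
(-101 + 167)*((73 + h(-5, -9)) - 118) = (-101 + 167)*((73 - 5) - 118) = 66*(68 - 118) = 66*(-50) = -3300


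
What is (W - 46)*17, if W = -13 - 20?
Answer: -1343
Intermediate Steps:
W = -33
(W - 46)*17 = (-33 - 46)*17 = -79*17 = -1343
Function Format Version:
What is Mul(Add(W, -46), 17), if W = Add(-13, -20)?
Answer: -1343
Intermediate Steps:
W = -33
Mul(Add(W, -46), 17) = Mul(Add(-33, -46), 17) = Mul(-79, 17) = -1343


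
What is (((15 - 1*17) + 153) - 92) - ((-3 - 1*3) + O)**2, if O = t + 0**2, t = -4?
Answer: -41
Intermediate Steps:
O = -4 (O = -4 + 0**2 = -4 + 0 = -4)
(((15 - 1*17) + 153) - 92) - ((-3 - 1*3) + O)**2 = (((15 - 1*17) + 153) - 92) - ((-3 - 1*3) - 4)**2 = (((15 - 17) + 153) - 92) - ((-3 - 3) - 4)**2 = ((-2 + 153) - 92) - (-6 - 4)**2 = (151 - 92) - 1*(-10)**2 = 59 - 1*100 = 59 - 100 = -41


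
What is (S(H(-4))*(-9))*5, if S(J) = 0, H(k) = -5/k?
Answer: 0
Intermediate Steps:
(S(H(-4))*(-9))*5 = (0*(-9))*5 = 0*5 = 0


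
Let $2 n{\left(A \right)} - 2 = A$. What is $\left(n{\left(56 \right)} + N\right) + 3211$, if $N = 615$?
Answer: $3855$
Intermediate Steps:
$n{\left(A \right)} = 1 + \frac{A}{2}$
$\left(n{\left(56 \right)} + N\right) + 3211 = \left(\left(1 + \frac{1}{2} \cdot 56\right) + 615\right) + 3211 = \left(\left(1 + 28\right) + 615\right) + 3211 = \left(29 + 615\right) + 3211 = 644 + 3211 = 3855$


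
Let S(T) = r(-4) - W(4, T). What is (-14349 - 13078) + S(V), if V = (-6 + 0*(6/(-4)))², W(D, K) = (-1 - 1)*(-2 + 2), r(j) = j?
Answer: -27431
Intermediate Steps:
W(D, K) = 0 (W(D, K) = -2*0 = 0)
V = 36 (V = (-6 + 0*(6*(-¼)))² = (-6 + 0*(-3/2))² = (-6 + 0)² = (-6)² = 36)
S(T) = -4 (S(T) = -4 - 1*0 = -4 + 0 = -4)
(-14349 - 13078) + S(V) = (-14349 - 13078) - 4 = -27427 - 4 = -27431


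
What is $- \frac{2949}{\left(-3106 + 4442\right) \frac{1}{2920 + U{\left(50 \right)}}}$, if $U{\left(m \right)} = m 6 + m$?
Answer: $- \frac{4821615}{668} \approx -7218.0$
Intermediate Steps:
$U{\left(m \right)} = 7 m$ ($U{\left(m \right)} = 6 m + m = 7 m$)
$- \frac{2949}{\left(-3106 + 4442\right) \frac{1}{2920 + U{\left(50 \right)}}} = - \frac{2949}{\left(-3106 + 4442\right) \frac{1}{2920 + 7 \cdot 50}} = - \frac{2949}{1336 \frac{1}{2920 + 350}} = - \frac{2949}{1336 \cdot \frac{1}{3270}} = - \frac{2949}{\frac{668}{1635}} = \left(-2949\right) \frac{1635}{668} = - \frac{4821615}{668}$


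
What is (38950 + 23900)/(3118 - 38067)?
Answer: -62850/34949 ≈ -1.7983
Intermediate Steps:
(38950 + 23900)/(3118 - 38067) = 62850/(-34949) = 62850*(-1/34949) = -62850/34949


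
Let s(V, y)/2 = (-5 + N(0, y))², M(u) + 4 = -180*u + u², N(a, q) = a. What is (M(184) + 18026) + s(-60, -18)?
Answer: 18808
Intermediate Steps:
M(u) = -4 + u² - 180*u (M(u) = -4 + (-180*u + u²) = -4 + (u² - 180*u) = -4 + u² - 180*u)
s(V, y) = 50 (s(V, y) = 2*(-5 + 0)² = 2*(-5)² = 2*25 = 50)
(M(184) + 18026) + s(-60, -18) = ((-4 + 184² - 180*184) + 18026) + 50 = ((-4 + 33856 - 33120) + 18026) + 50 = (732 + 18026) + 50 = 18758 + 50 = 18808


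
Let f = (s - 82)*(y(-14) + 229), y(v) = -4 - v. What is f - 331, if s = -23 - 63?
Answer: -40483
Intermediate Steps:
s = -86
f = -40152 (f = (-86 - 82)*((-4 - 1*(-14)) + 229) = -168*((-4 + 14) + 229) = -168*(10 + 229) = -168*239 = -40152)
f - 331 = -40152 - 331 = -40483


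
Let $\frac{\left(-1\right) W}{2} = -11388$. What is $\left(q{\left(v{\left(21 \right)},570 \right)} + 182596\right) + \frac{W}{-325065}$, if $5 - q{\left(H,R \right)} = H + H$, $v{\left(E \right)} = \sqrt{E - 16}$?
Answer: $\frac{1521978751}{8335} - 2 \sqrt{5} \approx 1.826 \cdot 10^{5}$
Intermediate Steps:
$W = 22776$ ($W = \left(-2\right) \left(-11388\right) = 22776$)
$v{\left(E \right)} = \sqrt{-16 + E}$
$q{\left(H,R \right)} = 5 - 2 H$ ($q{\left(H,R \right)} = 5 - \left(H + H\right) = 5 - 2 H$)
$\left(q{\left(v{\left(21 \right)},570 \right)} + 182596\right) + \frac{W}{-325065} = \left(\left(5 - 2 \sqrt{-16 + 21}\right) + 182596\right) + \frac{22776}{-325065} = \left(\left(5 - 2 \sqrt{5}\right) + 182596\right) + 22776 \left(- \frac{1}{325065}\right) = \left(182601 - 2 \sqrt{5}\right) - \frac{584}{8335} = \frac{1521978751}{8335} - 2 \sqrt{5}$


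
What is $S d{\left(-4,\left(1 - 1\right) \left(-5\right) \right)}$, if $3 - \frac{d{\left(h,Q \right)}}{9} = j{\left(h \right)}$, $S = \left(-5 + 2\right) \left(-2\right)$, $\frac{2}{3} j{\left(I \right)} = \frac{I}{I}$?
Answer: $81$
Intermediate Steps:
$j{\left(I \right)} = \frac{3}{2}$ ($j{\left(I \right)} = \frac{3 \frac{I}{I}}{2} = \frac{3}{2} \cdot 1 = \frac{3}{2}$)
$S = 6$ ($S = \left(-3\right) \left(-2\right) = 6$)
$d{\left(h,Q \right)} = \frac{27}{2}$ ($d{\left(h,Q \right)} = 27 - \frac{27}{2} = \frac{27}{2}$)
$S d{\left(-4,\left(1 - 1\right) \left(-5\right) \right)} = 6 \cdot \frac{27}{2} = 81$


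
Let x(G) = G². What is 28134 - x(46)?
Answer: 26018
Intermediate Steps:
28134 - x(46) = 28134 - 1*46² = 28134 - 1*2116 = 28134 - 2116 = 26018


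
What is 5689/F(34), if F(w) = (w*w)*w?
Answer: 5689/39304 ≈ 0.14474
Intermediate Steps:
F(w) = w³ (F(w) = w²*w = w³)
5689/F(34) = 5689/(34³) = 5689/39304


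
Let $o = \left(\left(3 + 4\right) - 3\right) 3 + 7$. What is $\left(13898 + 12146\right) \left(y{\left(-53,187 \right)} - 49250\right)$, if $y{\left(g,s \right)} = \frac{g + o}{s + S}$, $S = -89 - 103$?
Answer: $- \frac{6412449504}{5} \approx -1.2825 \cdot 10^{9}$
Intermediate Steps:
$o = 19$ ($o = \left(7 - 3\right) 3 + 7 = 4 \cdot 3 + 7 = 12 + 7 = 19$)
$S = -192$
$y{\left(g,s \right)} = \frac{19 + g}{-192 + s}$ ($y{\left(g,s \right)} = \frac{g + 19}{s - 192} = \frac{19 + g}{-192 + s}$)
$\left(13898 + 12146\right) \left(y{\left(-53,187 \right)} - 49250\right) = \left(13898 + 12146\right) \left(\frac{19 - 53}{-192 + 187} - 49250\right) = 26044 \left(\frac{1}{-5} \left(-34\right) - 49250\right) = 26044 \left(\left(- \frac{1}{5}\right) \left(-34\right) - 49250\right) = 26044 \left(\frac{34}{5} - 49250\right) = 26044 \left(- \frac{246216}{5}\right) = - \frac{6412449504}{5}$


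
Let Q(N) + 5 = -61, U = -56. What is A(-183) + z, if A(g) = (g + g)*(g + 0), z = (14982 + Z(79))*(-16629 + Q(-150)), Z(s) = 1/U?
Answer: -2000457711/8 ≈ -2.5006e+8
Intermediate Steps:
Q(N) = -66 (Q(N) = -5 - 61 = -66)
Z(s) = -1/56 (Z(s) = 1/(-56) = -1/56)
z = -2000993535/8 (z = (14982 - 1/56)*(-16629 - 66) = (838991/56)*(-16695) = -2000993535/8 ≈ -2.5012e+8)
A(g) = 2*g² (A(g) = (2*g)*g = 2*g²)
A(-183) + z = 2*(-183)² - 2000993535/8 = 2*33489 - 2000993535/8 = 66978 - 2000993535/8 = -2000457711/8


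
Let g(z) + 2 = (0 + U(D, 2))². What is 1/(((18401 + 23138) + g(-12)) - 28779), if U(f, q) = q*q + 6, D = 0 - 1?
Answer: 1/12858 ≈ 7.7773e-5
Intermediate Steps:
D = -1
U(f, q) = 6 + q² (U(f, q) = q² + 6 = 6 + q²)
g(z) = 98 (g(z) = -2 + (0 + (6 + 2²))² = -2 + (0 + (6 + 4))² = -2 + (0 + 10)² = -2 + 10² = -2 + 100 = 98)
1/(((18401 + 23138) + g(-12)) - 28779) = 1/(((18401 + 23138) + 98) - 28779) = 1/((41539 + 98) - 28779) = 1/(41637 - 28779) = 1/12858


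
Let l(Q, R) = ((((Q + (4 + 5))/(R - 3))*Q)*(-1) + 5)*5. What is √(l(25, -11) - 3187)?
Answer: I*√140063/7 ≈ 53.464*I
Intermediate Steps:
l(Q, R) = 25 - 5*Q*(9 + Q)/(-3 + R) (l(Q, R) = ((((Q + 9)/(-3 + R))*Q)*(-1) + 5)*5 = ((((9 + Q)/(-3 + R))*Q)*(-1) + 5)*5 = ((Q*(9 + Q)/(-3 + R))*(-1) + 5)*5 = (-Q*(9 + Q)/(-3 + R) + 5)*5 = (5 - Q*(9 + Q)/(-3 + R))*5 = 25 - 5*Q*(9 + Q)/(-3 + R))
√(l(25, -11) - 3187) = √(5*(-15 - 1*25² - 9*25 + 5*(-11))/(-3 - 11) - 3187) = √(5*(-15 - 1*625 - 225 - 55)/(-14) - 3187) = √(5*(-1/14)*(-15 - 625 - 225 - 55) - 3187) = √(5*(-1/14)*(-920) - 3187) = √(2300/7 - 3187) = √(-20009/7) = I*√140063/7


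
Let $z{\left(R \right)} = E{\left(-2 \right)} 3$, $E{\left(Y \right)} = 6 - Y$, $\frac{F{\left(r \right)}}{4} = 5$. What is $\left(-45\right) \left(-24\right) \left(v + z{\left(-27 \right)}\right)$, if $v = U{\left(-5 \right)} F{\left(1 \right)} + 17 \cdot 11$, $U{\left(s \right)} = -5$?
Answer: $119880$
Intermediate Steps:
$F{\left(r \right)} = 20$ ($F{\left(r \right)} = 4 \cdot 5 = 20$)
$z{\left(R \right)} = 24$ ($z{\left(R \right)} = \left(6 - -2\right) 3 = \left(6 + 2\right) 3 = 8 \cdot 3 = 24$)
$v = 87$ ($v = \left(-5\right) 20 + 17 \cdot 11 = -100 + 187 = 87$)
$\left(-45\right) \left(-24\right) \left(v + z{\left(-27 \right)}\right) = \left(-45\right) \left(-24\right) \left(87 + 24\right) = 1080 \cdot 111 = 119880$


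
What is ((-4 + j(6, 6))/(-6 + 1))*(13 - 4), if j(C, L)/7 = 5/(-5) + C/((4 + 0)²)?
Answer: 603/40 ≈ 15.075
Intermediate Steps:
j(C, L) = -7 + 7*C/16 (j(C, L) = 7*(5/(-5) + C/((4 + 0)²)) = 7*(5*(-⅕) + C/(4²)) = 7*(-1 + C/16) = -7 + 7*C/16)
((-4 + j(6, 6))/(-6 + 1))*(13 - 4) = ((-4 + (-7 + (7/16)*6))/(-6 + 1))*(13 - 4) = ((-4 + (-7 + 21/8))/(-5))*9 = ((-4 - 35/8)*(-⅕))*9 = -67/8*(-⅕)*9 = (67/40)*9 = 603/40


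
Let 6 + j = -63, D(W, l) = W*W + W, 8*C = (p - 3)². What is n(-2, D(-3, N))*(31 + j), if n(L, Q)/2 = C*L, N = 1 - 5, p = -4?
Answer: 931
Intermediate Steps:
N = -4
C = 49/8 (C = (-4 - 3)²/8 = (⅛)*(-7)² = (⅛)*49 = 49/8 ≈ 6.1250)
D(W, l) = W + W² (D(W, l) = W² + W = W + W²)
j = -69 (j = -6 - 63 = -69)
n(L, Q) = 49*L/4 (n(L, Q) = 2*(49*L/8) = 49*L/4)
n(-2, D(-3, N))*(31 + j) = ((49/4)*(-2))*(31 - 69) = -49/2*(-38) = 931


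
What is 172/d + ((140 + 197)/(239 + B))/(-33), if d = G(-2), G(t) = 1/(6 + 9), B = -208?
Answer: 2639003/1023 ≈ 2579.7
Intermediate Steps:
G(t) = 1/15
d = 1/15 ≈ 0.066667
172/d + ((140 + 197)/(239 + B))/(-33) = 172/(1/15) + ((140 + 197)/(239 - 208))/(-33) = 172*15 + (337/31)*(-1/33) = 2580 + (337*(1/31))*(-1/33) = 2580 + (337/31)*(-1/33) = 2580 - 337/1023 = 2639003/1023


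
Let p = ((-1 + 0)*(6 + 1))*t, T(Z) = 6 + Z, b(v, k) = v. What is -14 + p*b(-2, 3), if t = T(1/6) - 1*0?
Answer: 217/3 ≈ 72.333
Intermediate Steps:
t = 37/6 (t = (6 + 1/6) - 1*0 = (6 + ⅙) + 0 = 37/6 + 0 = 37/6 ≈ 6.1667)
p = -259/6 (p = ((-1 + 0)*(6 + 1))*(37/6) = -1*7*(37/6) = -7*37/6 = -259/6 ≈ -43.167)
-14 + p*b(-2, 3) = -14 - 259/6*(-2) = -14 + 259/3 = 217/3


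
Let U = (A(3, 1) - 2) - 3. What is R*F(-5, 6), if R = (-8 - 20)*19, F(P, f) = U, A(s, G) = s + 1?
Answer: 532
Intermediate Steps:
A(s, G) = 1 + s
U = -1 (U = ((1 + 3) - 2) - 3 = (4 - 2) - 3 = 2 - 3 = -1)
F(P, f) = -1
R = -532 (R = -28*19 = -532)
R*F(-5, 6) = -532*(-1) = 532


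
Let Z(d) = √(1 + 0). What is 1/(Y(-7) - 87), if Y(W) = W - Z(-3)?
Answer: -1/95 ≈ -0.010526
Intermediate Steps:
Z(d) = 1 (Z(d) = √1 = 1)
Y(W) = -1 + W (Y(W) = W - 1*1 = W - 1 = -1 + W)
1/(Y(-7) - 87) = 1/((-1 - 7) - 87) = 1/(-8 - 87) = 1/(-95) = -1/95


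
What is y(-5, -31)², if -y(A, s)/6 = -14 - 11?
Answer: 22500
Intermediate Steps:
y(A, s) = 150 (y(A, s) = -6*(-14 - 11) = -6*(-25) = 150)
y(-5, -31)² = 150² = 22500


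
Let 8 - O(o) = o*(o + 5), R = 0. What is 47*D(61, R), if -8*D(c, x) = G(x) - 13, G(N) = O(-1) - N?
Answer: 47/8 ≈ 5.8750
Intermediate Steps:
O(o) = 8 - o*(5 + o) (O(o) = 8 - o*(o + 5) = 8 - o*(5 + o))
G(N) = 12 - N (G(N) = (8 - 1*(-1)² - 5*(-1)) - N = (8 - 1*1 + 5) - N = (8 - 1 + 5) - N = 12 - N)
D(c, x) = ⅛ + x/8 (D(c, x) = -((12 - x) - 13)/8 = -(-1 - x)/8 = ⅛ + x/8)
47*D(61, R) = 47*(⅛ + (⅛)*0) = 47*(⅛ + 0) = 47*(⅛) = 47/8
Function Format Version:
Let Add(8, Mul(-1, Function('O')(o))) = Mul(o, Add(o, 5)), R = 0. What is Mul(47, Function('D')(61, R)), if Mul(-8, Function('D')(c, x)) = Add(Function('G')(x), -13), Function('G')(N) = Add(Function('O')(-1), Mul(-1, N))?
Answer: Rational(47, 8) ≈ 5.8750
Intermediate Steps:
Function('O')(o) = Add(8, Mul(-1, o, Add(5, o))) (Function('O')(o) = Add(8, Mul(-1, Mul(o, Add(o, 5)))) = Add(8, Mul(-1, Mul(o, Add(5, o)))) = Add(8, Mul(-1, o, Add(5, o))))
Function('G')(N) = Add(12, Mul(-1, N)) (Function('G')(N) = Add(Add(8, Mul(-1, Pow(-1, 2)), Mul(-5, -1)), Mul(-1, N)) = Add(Add(8, Mul(-1, 1), 5), Mul(-1, N)) = Add(Add(8, -1, 5), Mul(-1, N)) = Add(12, Mul(-1, N)))
Function('D')(c, x) = Add(Rational(1, 8), Mul(Rational(1, 8), x)) (Function('D')(c, x) = Mul(Rational(-1, 8), Add(Add(12, Mul(-1, x)), -13)) = Mul(Rational(-1, 8), Add(-1, Mul(-1, x))) = Add(Rational(1, 8), Mul(Rational(1, 8), x)))
Mul(47, Function('D')(61, R)) = Mul(47, Add(Rational(1, 8), Mul(Rational(1, 8), 0))) = Mul(47, Add(Rational(1, 8), 0)) = Mul(47, Rational(1, 8)) = Rational(47, 8)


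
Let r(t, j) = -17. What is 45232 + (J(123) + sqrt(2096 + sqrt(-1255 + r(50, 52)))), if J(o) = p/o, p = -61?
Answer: 5563475/123 + sqrt(2096 + 2*I*sqrt(318)) ≈ 45277.0 + 0.3895*I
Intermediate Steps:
J(o) = -61/o
45232 + (J(123) + sqrt(2096 + sqrt(-1255 + r(50, 52)))) = 45232 + (-61/123 + sqrt(2096 + sqrt(-1255 - 17))) = 45232 + (-61*1/123 + sqrt(2096 + sqrt(-1272))) = 45232 + (-61/123 + sqrt(2096 + 2*I*sqrt(318))) = 5563475/123 + sqrt(2096 + 2*I*sqrt(318))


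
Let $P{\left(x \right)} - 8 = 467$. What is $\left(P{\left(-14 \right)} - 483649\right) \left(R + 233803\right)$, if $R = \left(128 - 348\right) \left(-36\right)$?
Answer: $-116794268802$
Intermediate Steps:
$R = 7920$ ($R = \left(-220\right) \left(-36\right) = 7920$)
$P{\left(x \right)} = 475$ ($P{\left(x \right)} = 8 + 467 = 475$)
$\left(P{\left(-14 \right)} - 483649\right) \left(R + 233803\right) = \left(475 - 483649\right) \left(7920 + 233803\right) = \left(-483174\right) 241723 = -116794268802$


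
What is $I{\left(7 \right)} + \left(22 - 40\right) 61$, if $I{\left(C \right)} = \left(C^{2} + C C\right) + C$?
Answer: $-993$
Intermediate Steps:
$I{\left(C \right)} = C + 2 C^{2}$ ($I{\left(C \right)} = \left(C^{2} + C^{2}\right) + C = 2 C^{2} + C = C + 2 C^{2}$)
$I{\left(7 \right)} + \left(22 - 40\right) 61 = 7 \left(1 + 2 \cdot 7\right) + \left(22 - 40\right) 61 = 7 \left(1 + 14\right) - 1098 = 7 \cdot 15 - 1098 = 105 - 1098 = -993$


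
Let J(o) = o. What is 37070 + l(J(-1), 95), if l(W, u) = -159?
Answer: 36911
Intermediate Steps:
37070 + l(J(-1), 95) = 37070 - 159 = 36911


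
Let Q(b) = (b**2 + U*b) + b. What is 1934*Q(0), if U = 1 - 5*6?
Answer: 0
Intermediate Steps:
U = -29 (U = 1 - 30 = -29)
Q(b) = b**2 - 28*b (Q(b) = (b**2 - 29*b) + b = b**2 - 28*b)
1934*Q(0) = 1934*(0*(-28 + 0)) = 1934*(0*(-28)) = 1934*0 = 0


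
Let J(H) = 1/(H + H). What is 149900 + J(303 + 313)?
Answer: 184676801/1232 ≈ 1.4990e+5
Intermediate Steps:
J(H) = 1/(2*H)
149900 + J(303 + 313) = 149900 + 1/(2*(303 + 313)) = 149900 + (½)/616 = 149900 + (½)*(1/616) = 149900 + 1/1232 = 184676801/1232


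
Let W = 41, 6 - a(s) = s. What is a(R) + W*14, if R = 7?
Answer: 573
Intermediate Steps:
a(s) = 6 - s
a(R) + W*14 = (6 - 1*7) + 41*14 = (6 - 7) + 574 = -1 + 574 = 573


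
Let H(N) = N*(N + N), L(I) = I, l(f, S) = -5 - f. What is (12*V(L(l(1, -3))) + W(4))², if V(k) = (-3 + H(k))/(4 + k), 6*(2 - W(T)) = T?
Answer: 1532644/9 ≈ 1.7029e+5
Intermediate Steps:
W(T) = 2 - T/6
H(N) = 2*N² (H(N) = N*(2*N) = 2*N²)
V(k) = (-3 + 2*k²)/(4 + k)
(12*V(L(l(1, -3))) + W(4))² = (12*((-3 + 2*(-5 - 1*1)²)/(4 + (-5 - 1*1))) + (2 - ⅙*4))² = (12*((-3 + 2*(-5 - 1)²)/(4 + (-5 - 1))) + (2 - ⅔))² = (12*((-3 + 2*(-6)²)/(4 - 6)) + 4/3)² = (12*((-3 + 2*36)/(-2)) + 4/3)² = (12*(-(-3 + 72)/2) + 4/3)² = (12*(-½*69) + 4/3)² = (12*(-69/2) + 4/3)² = (-414 + 4/3)² = (-1238/3)² = 1532644/9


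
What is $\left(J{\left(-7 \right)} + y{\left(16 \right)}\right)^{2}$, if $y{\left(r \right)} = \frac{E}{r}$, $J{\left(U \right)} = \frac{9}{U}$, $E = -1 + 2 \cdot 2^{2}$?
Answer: $\frac{9025}{12544} \approx 0.71947$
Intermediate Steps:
$E = 7$ ($E = -1 + 2 \cdot 4 = -1 + 8 = 7$)
$y{\left(r \right)} = \frac{7}{r}$
$\left(J{\left(-7 \right)} + y{\left(16 \right)}\right)^{2} = \left(\frac{9}{-7} + \frac{7}{16}\right)^{2} = \left(9 \left(- \frac{1}{7}\right) + 7 \cdot \frac{1}{16}\right)^{2} = \left(- \frac{9}{7} + \frac{7}{16}\right)^{2} = \left(- \frac{95}{112}\right)^{2} = \frac{9025}{12544}$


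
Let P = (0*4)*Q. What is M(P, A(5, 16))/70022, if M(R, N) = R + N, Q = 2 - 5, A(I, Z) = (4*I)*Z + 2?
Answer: 161/35011 ≈ 0.0045986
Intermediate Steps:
A(I, Z) = 2 + 4*I*Z (A(I, Z) = 4*I*Z + 2 = 2 + 4*I*Z)
Q = -3
P = 0 (P = (0*4)*(-3) = 0*(-3) = 0)
M(R, N) = N + R
M(P, A(5, 16))/70022 = ((2 + 4*5*16) + 0)/70022 = ((2 + 320) + 0)*(1/70022) = (322 + 0)*(1/70022) = 322*(1/70022) = 161/35011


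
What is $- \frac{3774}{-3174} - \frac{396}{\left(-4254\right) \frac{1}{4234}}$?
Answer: $\frac{148271837}{375061} \approx 395.33$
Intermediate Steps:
$- \frac{3774}{-3174} - \frac{396}{\left(-4254\right) \frac{1}{4234}} = \left(-3774\right) \left(- \frac{1}{3174}\right) - \frac{396}{\left(-4254\right) \frac{1}{4234}} = \frac{629}{529} - \frac{396}{- \frac{2127}{2117}} = \frac{629}{529} - - \frac{279444}{709} = \frac{629}{529} + \frac{279444}{709} = \frac{148271837}{375061}$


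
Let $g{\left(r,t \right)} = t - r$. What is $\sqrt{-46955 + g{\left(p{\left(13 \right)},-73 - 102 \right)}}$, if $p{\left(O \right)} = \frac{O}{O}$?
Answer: $i \sqrt{47131} \approx 217.1 i$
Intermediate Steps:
$p{\left(O \right)} = 1$
$\sqrt{-46955 + g{\left(p{\left(13 \right)},-73 - 102 \right)}} = \sqrt{-46955 - 176} = \sqrt{-47131} = i \sqrt{47131}$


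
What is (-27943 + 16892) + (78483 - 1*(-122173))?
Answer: 189605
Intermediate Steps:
(-27943 + 16892) + (78483 - 1*(-122173)) = -11051 + (78483 + 122173) = -11051 + 200656 = 189605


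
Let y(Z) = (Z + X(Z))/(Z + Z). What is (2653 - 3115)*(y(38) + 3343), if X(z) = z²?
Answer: -1553475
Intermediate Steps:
y(Z) = (Z + Z²)/(2*Z) (y(Z) = (Z + Z²)/(Z + Z) = (Z + Z²)/((2*Z)) = (Z + Z²)*(1/(2*Z)) = (Z + Z²)/(2*Z))
(2653 - 3115)*(y(38) + 3343) = (2653 - 3115)*((½ + (½)*38) + 3343) = -462*((½ + 19) + 3343) = -462*(39/2 + 3343) = -462*6725/2 = -1553475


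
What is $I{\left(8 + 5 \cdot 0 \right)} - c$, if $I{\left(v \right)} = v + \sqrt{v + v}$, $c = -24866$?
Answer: $24878$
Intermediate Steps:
$I{\left(v \right)} = v + \sqrt{2} \sqrt{v}$ ($I{\left(v \right)} = v + \sqrt{2 v} = v + \sqrt{2} \sqrt{v}$)
$I{\left(8 + 5 \cdot 0 \right)} - c = \left(\left(8 + 5 \cdot 0\right) + \sqrt{2} \sqrt{8 + 5 \cdot 0}\right) - -24866 = \left(\left(8 + 0\right) + \sqrt{2} \sqrt{8 + 0}\right) + 24866 = \left(8 + \sqrt{2} \sqrt{8}\right) + 24866 = \left(8 + \sqrt{2} \cdot 2 \sqrt{2}\right) + 24866 = \left(8 + 4\right) + 24866 = 12 + 24866 = 24878$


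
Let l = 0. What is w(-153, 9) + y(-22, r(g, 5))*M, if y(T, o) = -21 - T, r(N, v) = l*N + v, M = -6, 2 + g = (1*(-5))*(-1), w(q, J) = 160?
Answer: 154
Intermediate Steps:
g = 3 (g = -2 + (1*(-5))*(-1) = -2 - 5*(-1) = -2 + 5 = 3)
r(N, v) = v (r(N, v) = 0*N + v = 0 + v = v)
w(-153, 9) + y(-22, r(g, 5))*M = 160 + (-21 - 1*(-22))*(-6) = 160 + (-21 + 22)*(-6) = 160 + 1*(-6) = 160 - 6 = 154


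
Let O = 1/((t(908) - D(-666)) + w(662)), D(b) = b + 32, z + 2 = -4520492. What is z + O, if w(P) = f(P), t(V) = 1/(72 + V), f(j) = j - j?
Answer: -2808677851594/621321 ≈ -4.5205e+6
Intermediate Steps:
f(j) = 0
z = -4520494 (z = -2 - 4520492 = -4520494)
D(b) = 32 + b
w(P) = 0
O = 980/621321 (O = 1/((1/(72 + 908) - (32 - 666)) + 0) = 1/((1/980 - 1*(-634)) + 0) = 1/((1/980 + 634) + 0) = 1/(621321/980 + 0) = 1/(621321/980) = 980/621321 ≈ 0.0015773)
z + O = -4520494 + 980/621321 = -2808677851594/621321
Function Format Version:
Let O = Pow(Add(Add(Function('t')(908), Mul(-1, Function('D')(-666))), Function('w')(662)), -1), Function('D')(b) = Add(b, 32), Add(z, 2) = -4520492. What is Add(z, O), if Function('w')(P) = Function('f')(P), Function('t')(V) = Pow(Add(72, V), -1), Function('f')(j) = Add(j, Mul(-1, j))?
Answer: Rational(-2808677851594, 621321) ≈ -4.5205e+6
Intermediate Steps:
Function('f')(j) = 0
z = -4520494 (z = Add(-2, -4520492) = -4520494)
Function('D')(b) = Add(32, b)
Function('w')(P) = 0
O = Rational(980, 621321) (O = Pow(Add(Add(Pow(Add(72, 908), -1), Mul(-1, Add(32, -666))), 0), -1) = Pow(Add(Add(Pow(980, -1), Mul(-1, -634)), 0), -1) = Pow(Add(Add(Rational(1, 980), 634), 0), -1) = Pow(Add(Rational(621321, 980), 0), -1) = Pow(Rational(621321, 980), -1) = Rational(980, 621321) ≈ 0.0015773)
Add(z, O) = Add(-4520494, Rational(980, 621321)) = Rational(-2808677851594, 621321)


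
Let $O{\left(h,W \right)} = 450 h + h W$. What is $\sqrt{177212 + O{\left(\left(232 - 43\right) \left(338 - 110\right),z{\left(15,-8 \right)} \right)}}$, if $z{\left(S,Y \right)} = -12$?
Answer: $2 \sqrt{4762877} \approx 4364.8$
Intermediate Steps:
$O{\left(h,W \right)} = 450 h + W h$
$\sqrt{177212 + O{\left(\left(232 - 43\right) \left(338 - 110\right),z{\left(15,-8 \right)} \right)}} = \sqrt{177212 + \left(232 - 43\right) \left(338 - 110\right) \left(450 - 12\right)} = \sqrt{177212 + 189 \cdot 228 \cdot 438} = \sqrt{177212 + 43092 \cdot 438} = \sqrt{177212 + 18874296} = \sqrt{19051508} = 2 \sqrt{4762877}$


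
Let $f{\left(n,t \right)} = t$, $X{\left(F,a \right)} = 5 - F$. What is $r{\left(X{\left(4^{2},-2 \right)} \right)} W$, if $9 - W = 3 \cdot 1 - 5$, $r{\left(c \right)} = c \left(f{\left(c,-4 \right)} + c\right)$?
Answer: $1815$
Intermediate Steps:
$r{\left(c \right)} = c \left(-4 + c\right)$
$W = 11$ ($W = 9 - \left(3 \cdot 1 - 5\right) = 9 - \left(3 - 5\right) = 9 - -2 = 9 + 2 = 11$)
$r{\left(X{\left(4^{2},-2 \right)} \right)} W = \left(5 - 4^{2}\right) \left(-4 + \left(5 - 4^{2}\right)\right) 11 = \left(5 - 16\right) \left(-4 + \left(5 - 16\right)\right) 11 = - 11 \left(-4 - 11\right) 11 = \left(-11\right) \left(-15\right) 11 = 165 \cdot 11 = 1815$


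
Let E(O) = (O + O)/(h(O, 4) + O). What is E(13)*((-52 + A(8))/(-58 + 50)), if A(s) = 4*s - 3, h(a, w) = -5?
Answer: 299/32 ≈ 9.3438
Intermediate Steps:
E(O) = 2*O/(-5 + O) (E(O) = (O + O)/(-5 + O) = (2*O)/(-5 + O) = 2*O/(-5 + O))
A(s) = -3 + 4*s
E(13)*((-52 + A(8))/(-58 + 50)) = (2*13/(-5 + 13))*((-52 + (-3 + 4*8))/(-58 + 50)) = (2*13/8)*((-52 + (-3 + 32))/(-8)) = (2*13*(⅛))*((-52 + 29)*(-⅛)) = 13*(-23*(-⅛))/4 = (13/4)*(23/8) = 299/32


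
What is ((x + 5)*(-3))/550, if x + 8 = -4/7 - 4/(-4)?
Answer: 27/1925 ≈ 0.014026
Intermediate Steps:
x = -53/7 (x = -8 + (-4/7 - 4/(-4)) = -8 + (-4*1/7 - 4*(-1/4)) = -8 + (-4/7 + 1) = -8 + 3/7 = -53/7 ≈ -7.5714)
((x + 5)*(-3))/550 = ((-53/7 + 5)*(-3))/550 = -18/7*(-3)*(1/550) = (54/7)*(1/550) = 27/1925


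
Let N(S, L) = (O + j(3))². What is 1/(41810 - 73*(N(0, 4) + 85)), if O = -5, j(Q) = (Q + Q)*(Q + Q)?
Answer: -1/34548 ≈ -2.8945e-5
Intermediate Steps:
j(Q) = 4*Q² (j(Q) = (2*Q)*(2*Q) = 4*Q²)
N(S, L) = 961 (N(S, L) = (-5 + 4*3²)² = (-5 + 4*9)² = (-5 + 36)² = 31² = 961)
1/(41810 - 73*(N(0, 4) + 85)) = 1/(41810 - 73*(961 + 85)) = 1/(41810 - 73*1046) = 1/(41810 - 76358) = 1/(-34548) = -1/34548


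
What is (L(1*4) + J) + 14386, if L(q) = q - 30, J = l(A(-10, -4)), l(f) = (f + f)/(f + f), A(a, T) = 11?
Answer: 14361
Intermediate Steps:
l(f) = 1 (l(f) = (2*f)/((2*f)) = (2*f)*(1/(2*f)) = 1)
J = 1
L(q) = -30 + q
(L(1*4) + J) + 14386 = ((-30 + 1*4) + 1) + 14386 = ((-30 + 4) + 1) + 14386 = (-26 + 1) + 14386 = -25 + 14386 = 14361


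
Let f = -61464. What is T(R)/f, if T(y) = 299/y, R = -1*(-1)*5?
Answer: -23/23640 ≈ -0.00097293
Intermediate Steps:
R = 5 (R = 1*5 = 5)
T(R)/f = (299/5)/(-61464) = (299*(⅕))*(-1/61464) = (299/5)*(-1/61464) = -23/23640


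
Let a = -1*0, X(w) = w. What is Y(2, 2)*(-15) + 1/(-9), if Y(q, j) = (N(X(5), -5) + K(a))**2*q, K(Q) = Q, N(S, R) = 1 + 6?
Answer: -13231/9 ≈ -1470.1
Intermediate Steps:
N(S, R) = 7
a = 0
Y(q, j) = 49*q (Y(q, j) = (7 + 0)**2*q = 7**2*q = 49*q)
Y(2, 2)*(-15) + 1/(-9) = (49*2)*(-15) + 1/(-9) = 98*(-15) - 1/9 = -1470 - 1/9 = -13231/9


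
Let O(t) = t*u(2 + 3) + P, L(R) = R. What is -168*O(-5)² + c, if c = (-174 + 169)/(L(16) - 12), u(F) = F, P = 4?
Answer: -296357/4 ≈ -74089.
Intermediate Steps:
O(t) = 4 + 5*t (O(t) = t*(2 + 3) + 4 = t*5 + 4 = 5*t + 4 = 4 + 5*t)
c = -5/4 (c = (-174 + 169)/(16 - 12) = -5/4 ≈ -1.2500)
-168*O(-5)² + c = -168*(4 + 5*(-5))² - 5/4 = -168*(4 - 25)² - 5/4 = -168*(-21)² - 5/4 = -168*441 - 5/4 = -74088 - 5/4 = -296357/4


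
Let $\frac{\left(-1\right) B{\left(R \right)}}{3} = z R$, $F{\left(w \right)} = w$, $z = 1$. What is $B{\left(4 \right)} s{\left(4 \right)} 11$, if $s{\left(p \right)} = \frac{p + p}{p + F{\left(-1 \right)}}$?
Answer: $-352$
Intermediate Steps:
$s{\left(p \right)} = \frac{2 p}{-1 + p}$ ($s{\left(p \right)} = \frac{p + p}{p - 1} = \frac{2 p}{-1 + p}$)
$B{\left(R \right)} = - 3 R$ ($B{\left(R \right)} = - 3 \cdot 1 R = - 3 R$)
$B{\left(4 \right)} s{\left(4 \right)} 11 = \left(-3\right) 4 \cdot 2 \cdot 4 \frac{1}{-1 + 4} \cdot 11 = - 12 \cdot 2 \cdot 4 \cdot \frac{1}{3} \cdot 11 = \left(-12\right) \frac{8}{3} \cdot 11 = \left(-32\right) 11 = -352$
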